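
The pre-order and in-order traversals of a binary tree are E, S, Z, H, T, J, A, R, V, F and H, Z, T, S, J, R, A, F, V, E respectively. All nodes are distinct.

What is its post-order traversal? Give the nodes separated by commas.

The first element of pre-order is the root; it splits in-order into left and right subtrees.
Root E: left subtree has 9 nodes {H, Z, T, S, J, R, A, F, V}, right has 0 { }.
  Root S: left subtree has 3 nodes {H, Z, T}, right has 5 {J, R, A, F, V}.
    Root Z: left subtree has 1 node {H}, right has 1 {T}.
    Root J: left subtree has 0 nodes { }, right has 4 {R, A, F, V}.
      Root A: left subtree has 1 node {R}, right has 2 {F, V}.
        Root V: left subtree has 1 node {F}, right has 0 { }.

H, T, Z, R, F, V, A, J, S, E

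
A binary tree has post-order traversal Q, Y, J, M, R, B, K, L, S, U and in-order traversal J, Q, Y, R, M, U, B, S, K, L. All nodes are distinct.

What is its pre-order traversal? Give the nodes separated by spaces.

U R J Y Q M S B L K

The last element of post-order is the root; it splits in-order into left and right subtrees.
Root U: left subtree has 5 nodes {J, Q, Y, R, M}, right has 4 {B, S, K, L}.
  Root R: left subtree has 3 nodes {J, Q, Y}, right has 1 {M}.
    Root J: left subtree has 0 nodes { }, right has 2 {Q, Y}.
      Root Y: left subtree has 1 node {Q}, right has 0 { }.
  Root S: left subtree has 1 node {B}, right has 2 {K, L}.
    Root L: left subtree has 1 node {K}, right has 0 { }.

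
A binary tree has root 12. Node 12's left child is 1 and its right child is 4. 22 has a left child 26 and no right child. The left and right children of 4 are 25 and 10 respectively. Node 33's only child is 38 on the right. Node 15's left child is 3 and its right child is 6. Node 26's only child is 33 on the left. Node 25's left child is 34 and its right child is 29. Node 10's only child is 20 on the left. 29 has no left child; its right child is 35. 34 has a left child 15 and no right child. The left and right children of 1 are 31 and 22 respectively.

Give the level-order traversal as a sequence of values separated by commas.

Level-order visits nodes level by level from the root, left to right within each level.
Level 0: 12
Level 1: 1, 4
Level 2: 31, 22, 25, 10
Level 3: 26, 34, 29, 20
Level 4: 33, 15, 35
Level 5: 38, 3, 6

12, 1, 4, 31, 22, 25, 10, 26, 34, 29, 20, 33, 15, 35, 38, 3, 6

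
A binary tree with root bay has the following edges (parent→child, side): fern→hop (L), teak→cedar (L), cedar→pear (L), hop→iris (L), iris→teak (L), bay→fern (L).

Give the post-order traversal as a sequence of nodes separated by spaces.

pear cedar teak iris hop fern bay

Post-order visits the left subtree, then the right subtree, then the node.
At bay: go left to fern.
  At fern: go left to hop.
    At hop: go left to iris.
      At iris: go left to teak.
        At teak: go left to cedar.
          At cedar: go left to pear.
            pear is a leaf — visit pear.
          At cedar: no right child.
          Visit cedar.
        At teak: no right child.
        Visit teak.
      At iris: no right child.
      Visit iris.
    At hop: no right child.
    Visit hop.
  At fern: no right child.
  Visit fern.
At bay: no right child.
Visit bay.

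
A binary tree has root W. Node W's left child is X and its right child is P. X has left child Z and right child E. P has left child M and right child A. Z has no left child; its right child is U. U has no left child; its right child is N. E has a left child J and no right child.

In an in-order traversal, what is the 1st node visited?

In-order visits the left subtree, then the node, then the right subtree.
At W: go left to X.
  At X: go left to Z.
    At Z: no left child.
    Visit Z.
    At Z: go right to U.
      At U: no left child.
      Visit U.
      At U: go right to N.
        N is a leaf — visit N.
  Visit X.
  At X: go right to E.
    At E: go left to J.
      J is a leaf — visit J.
    Visit E.
    At E: no right child.
Visit W.
At W: go right to P.
  At P: go left to M.
    M is a leaf — visit M.
  Visit P.
  At P: go right to A.
    A is a leaf — visit A.
Full in-order sequence: Z, U, N, X, J, E, W, M, P, A.

Z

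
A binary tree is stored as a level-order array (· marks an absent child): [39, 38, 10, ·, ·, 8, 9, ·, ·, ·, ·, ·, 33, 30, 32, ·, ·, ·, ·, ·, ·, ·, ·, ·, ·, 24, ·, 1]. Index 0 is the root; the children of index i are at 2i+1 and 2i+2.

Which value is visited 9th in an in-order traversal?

In-order visits the left subtree, then the node, then the right subtree.
At 39: go left to 38.
  38 is a leaf — visit 38.
Visit 39.
At 39: go right to 10.
  At 10: go left to 8.
    At 8: no left child.
    Visit 8.
    At 8: go right to 33.
      At 33: go left to 24.
        24 is a leaf — visit 24.
      Visit 33.
      At 33: no right child.
  Visit 10.
  At 10: go right to 9.
    At 9: go left to 30.
      At 30: go left to 1.
        1 is a leaf — visit 1.
      Visit 30.
      At 30: no right child.
    Visit 9.
    At 9: go right to 32.
      32 is a leaf — visit 32.
Full in-order sequence: 38, 39, 8, 24, 33, 10, 1, 30, 9, 32.

9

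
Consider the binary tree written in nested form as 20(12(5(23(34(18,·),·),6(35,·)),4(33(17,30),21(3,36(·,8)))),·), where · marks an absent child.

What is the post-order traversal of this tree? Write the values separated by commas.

18, 34, 23, 35, 6, 5, 17, 30, 33, 3, 8, 36, 21, 4, 12, 20

Post-order visits the left subtree, then the right subtree, then the node.
At 20: go left to 12.
  At 12: go left to 5.
    At 5: go left to 23.
      At 23: go left to 34.
        At 34: go left to 18.
          18 is a leaf — visit 18.
        At 34: no right child.
        Visit 34.
      At 23: no right child.
      Visit 23.
    At 5: go right to 6.
      At 6: go left to 35.
        35 is a leaf — visit 35.
      At 6: no right child.
      Visit 6.
    Visit 5.
  At 12: go right to 4.
    At 4: go left to 33.
      At 33: go left to 17.
        17 is a leaf — visit 17.
      At 33: go right to 30.
        30 is a leaf — visit 30.
      Visit 33.
    At 4: go right to 21.
      At 21: go left to 3.
        3 is a leaf — visit 3.
      At 21: go right to 36.
        At 36: no left child.
        At 36: go right to 8.
          8 is a leaf — visit 8.
        Visit 36.
      Visit 21.
    Visit 4.
  Visit 12.
At 20: no right child.
Visit 20.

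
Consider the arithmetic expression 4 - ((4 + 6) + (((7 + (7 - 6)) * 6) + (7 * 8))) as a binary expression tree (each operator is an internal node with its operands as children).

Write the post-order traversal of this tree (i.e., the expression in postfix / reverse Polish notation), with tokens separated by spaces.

Post-order on an expression tree gives postfix notation: for each operator, emit left operand, right operand, then the operator.

4 4 6 + 7 7 6 - + 6 * 7 8 * + + -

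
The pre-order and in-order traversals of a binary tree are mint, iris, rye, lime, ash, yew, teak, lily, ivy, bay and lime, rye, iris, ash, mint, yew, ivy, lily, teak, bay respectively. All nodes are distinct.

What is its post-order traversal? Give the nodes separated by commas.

The first element of pre-order is the root; it splits in-order into left and right subtrees.
Root mint: left subtree has 4 nodes {lime, rye, iris, ash}, right has 5 {yew, ivy, lily, teak, bay}.
  Root iris: left subtree has 2 nodes {lime, rye}, right has 1 {ash}.
    Root rye: left subtree has 1 node {lime}, right has 0 { }.
  Root yew: left subtree has 0 nodes { }, right has 4 {ivy, lily, teak, bay}.
    Root teak: left subtree has 2 nodes {ivy, lily}, right has 1 {bay}.
      Root lily: left subtree has 1 node {ivy}, right has 0 { }.

lime, rye, ash, iris, ivy, lily, bay, teak, yew, mint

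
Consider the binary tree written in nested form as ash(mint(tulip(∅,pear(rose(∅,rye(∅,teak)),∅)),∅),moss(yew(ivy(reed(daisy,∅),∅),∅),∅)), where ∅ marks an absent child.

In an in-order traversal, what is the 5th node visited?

pear

In-order visits the left subtree, then the node, then the right subtree.
At ash: go left to mint.
  At mint: go left to tulip.
    At tulip: no left child.
    Visit tulip.
    At tulip: go right to pear.
      At pear: go left to rose.
        At rose: no left child.
        Visit rose.
        At rose: go right to rye.
          At rye: no left child.
          Visit rye.
          At rye: go right to teak.
            teak is a leaf — visit teak.
      Visit pear.
      At pear: no right child.
  Visit mint.
  At mint: no right child.
Visit ash.
At ash: go right to moss.
  At moss: go left to yew.
    At yew: go left to ivy.
      At ivy: go left to reed.
        At reed: go left to daisy.
          daisy is a leaf — visit daisy.
        Visit reed.
        At reed: no right child.
      Visit ivy.
      At ivy: no right child.
    Visit yew.
    At yew: no right child.
  Visit moss.
  At moss: no right child.
Full in-order sequence: tulip, rose, rye, teak, pear, mint, ash, daisy, reed, ivy, yew, moss.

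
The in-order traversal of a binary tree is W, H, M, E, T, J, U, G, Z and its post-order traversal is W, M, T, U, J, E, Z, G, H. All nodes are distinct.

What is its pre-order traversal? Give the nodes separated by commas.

The last element of post-order is the root; it splits in-order into left and right subtrees.
Root H: left subtree has 1 node {W}, right has 7 {M, E, T, J, U, G, Z}.
  Root G: left subtree has 5 nodes {M, E, T, J, U}, right has 1 {Z}.
    Root E: left subtree has 1 node {M}, right has 3 {T, J, U}.
      Root J: left subtree has 1 node {T}, right has 1 {U}.

H, W, G, E, M, J, T, U, Z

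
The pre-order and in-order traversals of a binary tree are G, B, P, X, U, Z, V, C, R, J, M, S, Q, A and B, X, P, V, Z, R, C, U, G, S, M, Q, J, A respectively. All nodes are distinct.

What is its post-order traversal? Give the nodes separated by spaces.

The first element of pre-order is the root; it splits in-order into left and right subtrees.
Root G: left subtree has 8 nodes {B, X, P, V, Z, R, C, U}, right has 5 {S, M, Q, J, A}.
  Root B: left subtree has 0 nodes { }, right has 7 {X, P, V, Z, R, C, U}.
    Root P: left subtree has 1 node {X}, right has 5 {V, Z, R, C, U}.
      Root U: left subtree has 4 nodes {V, Z, R, C}, right has 0 { }.
        Root Z: left subtree has 1 node {V}, right has 2 {R, C}.
          Root C: left subtree has 1 node {R}, right has 0 { }.
  Root J: left subtree has 3 nodes {S, M, Q}, right has 1 {A}.
    Root M: left subtree has 1 node {S}, right has 1 {Q}.

X V R C Z U P B S Q M A J G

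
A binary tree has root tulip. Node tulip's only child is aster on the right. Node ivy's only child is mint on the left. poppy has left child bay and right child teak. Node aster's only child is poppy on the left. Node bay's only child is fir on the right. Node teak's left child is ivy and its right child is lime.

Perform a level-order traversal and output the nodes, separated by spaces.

Level-order visits nodes level by level from the root, left to right within each level.
Level 0: tulip
Level 1: aster
Level 2: poppy
Level 3: bay, teak
Level 4: fir, ivy, lime
Level 5: mint

tulip aster poppy bay teak fir ivy lime mint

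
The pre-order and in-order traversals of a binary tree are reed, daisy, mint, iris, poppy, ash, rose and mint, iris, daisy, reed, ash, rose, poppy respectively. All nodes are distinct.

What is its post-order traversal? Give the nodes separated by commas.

iris, mint, daisy, rose, ash, poppy, reed

The first element of pre-order is the root; it splits in-order into left and right subtrees.
Root reed: left subtree has 3 nodes {mint, iris, daisy}, right has 3 {ash, rose, poppy}.
  Root daisy: left subtree has 2 nodes {mint, iris}, right has 0 { }.
    Root mint: left subtree has 0 nodes { }, right has 1 {iris}.
  Root poppy: left subtree has 2 nodes {ash, rose}, right has 0 { }.
    Root ash: left subtree has 0 nodes { }, right has 1 {rose}.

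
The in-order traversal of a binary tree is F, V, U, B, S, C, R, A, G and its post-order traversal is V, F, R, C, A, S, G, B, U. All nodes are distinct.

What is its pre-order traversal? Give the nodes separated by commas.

U, F, V, B, G, S, A, C, R

The last element of post-order is the root; it splits in-order into left and right subtrees.
Root U: left subtree has 2 nodes {F, V}, right has 6 {B, S, C, R, A, G}.
  Root F: left subtree has 0 nodes { }, right has 1 {V}.
  Root B: left subtree has 0 nodes { }, right has 5 {S, C, R, A, G}.
    Root G: left subtree has 4 nodes {S, C, R, A}, right has 0 { }.
      Root S: left subtree has 0 nodes { }, right has 3 {C, R, A}.
        Root A: left subtree has 2 nodes {C, R}, right has 0 { }.
          Root C: left subtree has 0 nodes { }, right has 1 {R}.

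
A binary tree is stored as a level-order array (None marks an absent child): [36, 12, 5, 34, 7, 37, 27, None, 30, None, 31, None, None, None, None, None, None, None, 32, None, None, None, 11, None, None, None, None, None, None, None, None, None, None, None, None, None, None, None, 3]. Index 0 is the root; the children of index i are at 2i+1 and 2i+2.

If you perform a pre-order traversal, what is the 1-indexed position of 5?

Pre-order visits the node, then its left subtree, then its right subtree.
Visit 36.
At 36: go left to 12.
  Visit 12.
  At 12: go left to 34.
    Visit 34.
    At 34: no left child.
    At 34: go right to 30.
      Visit 30.
      At 30: no left child.
      At 30: go right to 32.
        Visit 32.
        At 32: no left child.
        At 32: go right to 3.
          3 is a leaf — visit 3.
  At 12: go right to 7.
    Visit 7.
    At 7: no left child.
    At 7: go right to 31.
      Visit 31.
      At 31: no left child.
      At 31: go right to 11.
        11 is a leaf — visit 11.
At 36: go right to 5.
  Visit 5.
  At 5: go left to 37.
    37 is a leaf — visit 37.
  At 5: go right to 27.
    27 is a leaf — visit 27.
Full pre-order sequence: 36, 12, 34, 30, 32, 3, 7, 31, 11, 5, 37, 27.

10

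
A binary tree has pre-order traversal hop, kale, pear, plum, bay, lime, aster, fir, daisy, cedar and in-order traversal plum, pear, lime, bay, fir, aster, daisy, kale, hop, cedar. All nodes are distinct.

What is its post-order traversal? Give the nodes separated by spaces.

plum lime fir daisy aster bay pear kale cedar hop

The first element of pre-order is the root; it splits in-order into left and right subtrees.
Root hop: left subtree has 8 nodes {plum, pear, lime, bay, fir, aster, daisy, kale}, right has 1 {cedar}.
  Root kale: left subtree has 7 nodes {plum, pear, lime, bay, fir, aster, daisy}, right has 0 { }.
    Root pear: left subtree has 1 node {plum}, right has 5 {lime, bay, fir, aster, daisy}.
      Root bay: left subtree has 1 node {lime}, right has 3 {fir, aster, daisy}.
        Root aster: left subtree has 1 node {fir}, right has 1 {daisy}.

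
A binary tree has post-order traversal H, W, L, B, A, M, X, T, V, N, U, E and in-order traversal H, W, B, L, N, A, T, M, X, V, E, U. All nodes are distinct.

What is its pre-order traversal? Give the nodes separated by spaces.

E N B W H L V T A X M U

The last element of post-order is the root; it splits in-order into left and right subtrees.
Root E: left subtree has 10 nodes {H, W, B, L, N, A, T, M, X, V}, right has 1 {U}.
  Root N: left subtree has 4 nodes {H, W, B, L}, right has 5 {A, T, M, X, V}.
    Root B: left subtree has 2 nodes {H, W}, right has 1 {L}.
      Root W: left subtree has 1 node {H}, right has 0 { }.
    Root V: left subtree has 4 nodes {A, T, M, X}, right has 0 { }.
      Root T: left subtree has 1 node {A}, right has 2 {M, X}.
        Root X: left subtree has 1 node {M}, right has 0 { }.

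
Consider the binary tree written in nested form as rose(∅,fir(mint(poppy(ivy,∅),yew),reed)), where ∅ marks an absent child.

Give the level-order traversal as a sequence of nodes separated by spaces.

Level-order visits nodes level by level from the root, left to right within each level.
Level 0: rose
Level 1: fir
Level 2: mint, reed
Level 3: poppy, yew
Level 4: ivy

rose fir mint reed poppy yew ivy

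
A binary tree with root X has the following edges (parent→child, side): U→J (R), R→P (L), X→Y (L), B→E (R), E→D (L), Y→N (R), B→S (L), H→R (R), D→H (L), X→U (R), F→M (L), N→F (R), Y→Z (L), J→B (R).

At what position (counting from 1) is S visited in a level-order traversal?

Level-order visits nodes level by level from the root, left to right within each level.
Level 0: X
Level 1: Y, U
Level 2: Z, N, J
Level 3: F, B
Level 4: M, S, E
Level 5: D
Level 6: H
Level 7: R
Level 8: P
Full level-order sequence: X, Y, U, Z, N, J, F, B, M, S, E, D, H, R, P.

10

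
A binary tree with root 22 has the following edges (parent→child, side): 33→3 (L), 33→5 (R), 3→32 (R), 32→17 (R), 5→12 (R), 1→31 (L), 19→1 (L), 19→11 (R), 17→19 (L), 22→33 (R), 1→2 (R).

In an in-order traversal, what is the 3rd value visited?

In-order visits the left subtree, then the node, then the right subtree.
At 22: no left child.
Visit 22.
At 22: go right to 33.
  At 33: go left to 3.
    At 3: no left child.
    Visit 3.
    At 3: go right to 32.
      At 32: no left child.
      Visit 32.
      At 32: go right to 17.
        At 17: go left to 19.
          At 19: go left to 1.
            At 1: go left to 31.
              31 is a leaf — visit 31.
            Visit 1.
            At 1: go right to 2.
              2 is a leaf — visit 2.
          Visit 19.
          At 19: go right to 11.
            11 is a leaf — visit 11.
        Visit 17.
        At 17: no right child.
  Visit 33.
  At 33: go right to 5.
    At 5: no left child.
    Visit 5.
    At 5: go right to 12.
      12 is a leaf — visit 12.
Full in-order sequence: 22, 3, 32, 31, 1, 2, 19, 11, 17, 33, 5, 12.

32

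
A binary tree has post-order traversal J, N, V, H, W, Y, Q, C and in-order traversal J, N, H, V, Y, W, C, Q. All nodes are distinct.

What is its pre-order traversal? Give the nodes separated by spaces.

The last element of post-order is the root; it splits in-order into left and right subtrees.
Root C: left subtree has 6 nodes {J, N, H, V, Y, W}, right has 1 {Q}.
  Root Y: left subtree has 4 nodes {J, N, H, V}, right has 1 {W}.
    Root H: left subtree has 2 nodes {J, N}, right has 1 {V}.
      Root N: left subtree has 1 node {J}, right has 0 { }.

C Y H N J V W Q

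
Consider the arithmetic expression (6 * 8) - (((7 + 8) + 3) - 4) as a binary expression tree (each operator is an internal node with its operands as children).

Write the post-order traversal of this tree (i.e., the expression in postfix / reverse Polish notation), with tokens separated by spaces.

Post-order on an expression tree gives postfix notation: for each operator, emit left operand, right operand, then the operator.

6 8 * 7 8 + 3 + 4 - -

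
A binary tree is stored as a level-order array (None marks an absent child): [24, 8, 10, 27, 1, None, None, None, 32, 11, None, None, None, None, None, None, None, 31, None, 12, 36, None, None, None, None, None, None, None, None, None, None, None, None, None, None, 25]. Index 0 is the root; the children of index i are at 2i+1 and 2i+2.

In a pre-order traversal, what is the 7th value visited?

1

Pre-order visits the node, then its left subtree, then its right subtree.
Visit 24.
At 24: go left to 8.
  Visit 8.
  At 8: go left to 27.
    Visit 27.
    At 27: no left child.
    At 27: go right to 32.
      Visit 32.
      At 32: go left to 31.
        Visit 31.
        At 31: go left to 25.
          25 is a leaf — visit 25.
        At 31: no right child.
      At 32: no right child.
  At 8: go right to 1.
    Visit 1.
    At 1: go left to 11.
      Visit 11.
      At 11: go left to 12.
        12 is a leaf — visit 12.
      At 11: go right to 36.
        36 is a leaf — visit 36.
    At 1: no right child.
At 24: go right to 10.
  10 is a leaf — visit 10.
Full pre-order sequence: 24, 8, 27, 32, 31, 25, 1, 11, 12, 36, 10.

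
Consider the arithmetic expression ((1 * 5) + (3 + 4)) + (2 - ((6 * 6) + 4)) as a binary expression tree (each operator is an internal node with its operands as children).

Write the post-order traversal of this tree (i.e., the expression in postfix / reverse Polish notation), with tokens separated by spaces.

Post-order on an expression tree gives postfix notation: for each operator, emit left operand, right operand, then the operator.

1 5 * 3 4 + + 2 6 6 * 4 + - +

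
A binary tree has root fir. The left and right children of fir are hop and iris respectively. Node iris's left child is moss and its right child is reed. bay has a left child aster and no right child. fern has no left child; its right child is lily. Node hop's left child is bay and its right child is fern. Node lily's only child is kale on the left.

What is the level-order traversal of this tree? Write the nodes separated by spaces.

fir hop iris bay fern moss reed aster lily kale

Level-order visits nodes level by level from the root, left to right within each level.
Level 0: fir
Level 1: hop, iris
Level 2: bay, fern, moss, reed
Level 3: aster, lily
Level 4: kale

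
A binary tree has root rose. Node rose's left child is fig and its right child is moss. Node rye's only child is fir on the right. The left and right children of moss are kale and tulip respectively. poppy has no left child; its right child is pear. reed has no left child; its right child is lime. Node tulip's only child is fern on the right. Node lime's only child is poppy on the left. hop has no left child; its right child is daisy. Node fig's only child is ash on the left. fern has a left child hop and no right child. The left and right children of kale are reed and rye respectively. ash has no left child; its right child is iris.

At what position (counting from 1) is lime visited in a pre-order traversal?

Pre-order visits the node, then its left subtree, then its right subtree.
Visit rose.
At rose: go left to fig.
  Visit fig.
  At fig: go left to ash.
    Visit ash.
    At ash: no left child.
    At ash: go right to iris.
      iris is a leaf — visit iris.
  At fig: no right child.
At rose: go right to moss.
  Visit moss.
  At moss: go left to kale.
    Visit kale.
    At kale: go left to reed.
      Visit reed.
      At reed: no left child.
      At reed: go right to lime.
        Visit lime.
        At lime: go left to poppy.
          Visit poppy.
          At poppy: no left child.
          At poppy: go right to pear.
            pear is a leaf — visit pear.
        At lime: no right child.
    At kale: go right to rye.
      Visit rye.
      At rye: no left child.
      At rye: go right to fir.
        fir is a leaf — visit fir.
  At moss: go right to tulip.
    Visit tulip.
    At tulip: no left child.
    At tulip: go right to fern.
      Visit fern.
      At fern: go left to hop.
        Visit hop.
        At hop: no left child.
        At hop: go right to daisy.
          daisy is a leaf — visit daisy.
      At fern: no right child.
Full pre-order sequence: rose, fig, ash, iris, moss, kale, reed, lime, poppy, pear, rye, fir, tulip, fern, hop, daisy.

8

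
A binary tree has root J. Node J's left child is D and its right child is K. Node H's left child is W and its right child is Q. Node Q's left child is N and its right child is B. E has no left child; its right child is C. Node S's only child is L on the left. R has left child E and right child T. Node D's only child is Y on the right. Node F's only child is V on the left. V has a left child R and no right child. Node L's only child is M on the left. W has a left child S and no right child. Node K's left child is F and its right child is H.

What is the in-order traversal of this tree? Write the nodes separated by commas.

In-order visits the left subtree, then the node, then the right subtree.
At J: go left to D.
  At D: no left child.
  Visit D.
  At D: go right to Y.
    Y is a leaf — visit Y.
Visit J.
At J: go right to K.
  At K: go left to F.
    At F: go left to V.
      At V: go left to R.
        At R: go left to E.
          At E: no left child.
          Visit E.
          At E: go right to C.
            C is a leaf — visit C.
        Visit R.
        At R: go right to T.
          T is a leaf — visit T.
      Visit V.
      At V: no right child.
    Visit F.
    At F: no right child.
  Visit K.
  At K: go right to H.
    At H: go left to W.
      At W: go left to S.
        At S: go left to L.
          At L: go left to M.
            M is a leaf — visit M.
          Visit L.
          At L: no right child.
        Visit S.
        At S: no right child.
      Visit W.
      At W: no right child.
    Visit H.
    At H: go right to Q.
      At Q: go left to N.
        N is a leaf — visit N.
      Visit Q.
      At Q: go right to B.
        B is a leaf — visit B.

D, Y, J, E, C, R, T, V, F, K, M, L, S, W, H, N, Q, B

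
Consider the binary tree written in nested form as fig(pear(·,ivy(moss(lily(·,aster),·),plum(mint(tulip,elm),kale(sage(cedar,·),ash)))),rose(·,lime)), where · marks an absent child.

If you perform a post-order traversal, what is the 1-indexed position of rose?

15

Post-order visits the left subtree, then the right subtree, then the node.
At fig: go left to pear.
  At pear: no left child.
  At pear: go right to ivy.
    At ivy: go left to moss.
      At moss: go left to lily.
        At lily: no left child.
        At lily: go right to aster.
          aster is a leaf — visit aster.
        Visit lily.
      At moss: no right child.
      Visit moss.
    At ivy: go right to plum.
      At plum: go left to mint.
        At mint: go left to tulip.
          tulip is a leaf — visit tulip.
        At mint: go right to elm.
          elm is a leaf — visit elm.
        Visit mint.
      At plum: go right to kale.
        At kale: go left to sage.
          At sage: go left to cedar.
            cedar is a leaf — visit cedar.
          At sage: no right child.
          Visit sage.
        At kale: go right to ash.
          ash is a leaf — visit ash.
        Visit kale.
      Visit plum.
    Visit ivy.
  Visit pear.
At fig: go right to rose.
  At rose: no left child.
  At rose: go right to lime.
    lime is a leaf — visit lime.
  Visit rose.
Visit fig.
Full post-order sequence: aster, lily, moss, tulip, elm, mint, cedar, sage, ash, kale, plum, ivy, pear, lime, rose, fig.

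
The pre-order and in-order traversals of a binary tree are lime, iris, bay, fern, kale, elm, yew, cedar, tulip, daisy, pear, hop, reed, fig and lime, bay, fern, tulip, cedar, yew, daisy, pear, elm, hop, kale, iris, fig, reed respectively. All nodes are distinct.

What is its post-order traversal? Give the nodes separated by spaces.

tulip cedar pear daisy yew hop elm kale fern bay fig reed iris lime

The first element of pre-order is the root; it splits in-order into left and right subtrees.
Root lime: left subtree has 0 nodes { }, right has 13 {bay, fern, tulip, cedar, yew, daisy, pear, elm, hop, kale, iris, fig, reed}.
  Root iris: left subtree has 10 nodes {bay, fern, tulip, cedar, yew, daisy, pear, elm, hop, kale}, right has 2 {fig, reed}.
    Root bay: left subtree has 0 nodes { }, right has 9 {fern, tulip, cedar, yew, daisy, pear, elm, hop, kale}.
      Root fern: left subtree has 0 nodes { }, right has 8 {tulip, cedar, yew, daisy, pear, elm, hop, kale}.
        Root kale: left subtree has 7 nodes {tulip, cedar, yew, daisy, pear, elm, hop}, right has 0 { }.
          Root elm: left subtree has 5 nodes {tulip, cedar, yew, daisy, pear}, right has 1 {hop}.
            Root yew: left subtree has 2 nodes {tulip, cedar}, right has 2 {daisy, pear}.
              Root cedar: left subtree has 1 node {tulip}, right has 0 { }.
              Root daisy: left subtree has 0 nodes { }, right has 1 {pear}.
    Root reed: left subtree has 1 node {fig}, right has 0 { }.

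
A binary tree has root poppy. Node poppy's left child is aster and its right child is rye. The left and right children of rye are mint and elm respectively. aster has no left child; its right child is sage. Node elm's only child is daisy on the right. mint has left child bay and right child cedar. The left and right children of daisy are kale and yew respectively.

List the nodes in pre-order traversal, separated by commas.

poppy, aster, sage, rye, mint, bay, cedar, elm, daisy, kale, yew

Pre-order visits the node, then its left subtree, then its right subtree.
Visit poppy.
At poppy: go left to aster.
  Visit aster.
  At aster: no left child.
  At aster: go right to sage.
    sage is a leaf — visit sage.
At poppy: go right to rye.
  Visit rye.
  At rye: go left to mint.
    Visit mint.
    At mint: go left to bay.
      bay is a leaf — visit bay.
    At mint: go right to cedar.
      cedar is a leaf — visit cedar.
  At rye: go right to elm.
    Visit elm.
    At elm: no left child.
    At elm: go right to daisy.
      Visit daisy.
      At daisy: go left to kale.
        kale is a leaf — visit kale.
      At daisy: go right to yew.
        yew is a leaf — visit yew.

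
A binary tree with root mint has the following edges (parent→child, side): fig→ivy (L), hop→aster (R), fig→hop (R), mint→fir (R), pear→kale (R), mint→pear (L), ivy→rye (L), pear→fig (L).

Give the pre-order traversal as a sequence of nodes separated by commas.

Pre-order visits the node, then its left subtree, then its right subtree.
Visit mint.
At mint: go left to pear.
  Visit pear.
  At pear: go left to fig.
    Visit fig.
    At fig: go left to ivy.
      Visit ivy.
      At ivy: go left to rye.
        rye is a leaf — visit rye.
      At ivy: no right child.
    At fig: go right to hop.
      Visit hop.
      At hop: no left child.
      At hop: go right to aster.
        aster is a leaf — visit aster.
  At pear: go right to kale.
    kale is a leaf — visit kale.
At mint: go right to fir.
  fir is a leaf — visit fir.

mint, pear, fig, ivy, rye, hop, aster, kale, fir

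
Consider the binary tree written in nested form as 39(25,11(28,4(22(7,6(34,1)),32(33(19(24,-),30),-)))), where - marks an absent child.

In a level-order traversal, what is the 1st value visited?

39

Level-order visits nodes level by level from the root, left to right within each level.
Level 0: 39
Level 1: 25, 11
Level 2: 28, 4
Level 3: 22, 32
Level 4: 7, 6, 33
Level 5: 34, 1, 19, 30
Level 6: 24
Full level-order sequence: 39, 25, 11, 28, 4, 22, 32, 7, 6, 33, 34, 1, 19, 30, 24.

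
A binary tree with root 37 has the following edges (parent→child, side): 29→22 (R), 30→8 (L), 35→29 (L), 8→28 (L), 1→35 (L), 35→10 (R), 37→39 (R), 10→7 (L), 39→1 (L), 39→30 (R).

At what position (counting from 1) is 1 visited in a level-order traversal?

3

Level-order visits nodes level by level from the root, left to right within each level.
Level 0: 37
Level 1: 39
Level 2: 1, 30
Level 3: 35, 8
Level 4: 29, 10, 28
Level 5: 22, 7
Full level-order sequence: 37, 39, 1, 30, 35, 8, 29, 10, 28, 22, 7.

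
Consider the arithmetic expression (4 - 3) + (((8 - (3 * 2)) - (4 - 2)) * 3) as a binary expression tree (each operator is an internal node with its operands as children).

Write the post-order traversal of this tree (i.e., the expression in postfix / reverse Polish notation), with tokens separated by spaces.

4 3 - 8 3 2 * - 4 2 - - 3 * +

Post-order on an expression tree gives postfix notation: for each operator, emit left operand, right operand, then the operator.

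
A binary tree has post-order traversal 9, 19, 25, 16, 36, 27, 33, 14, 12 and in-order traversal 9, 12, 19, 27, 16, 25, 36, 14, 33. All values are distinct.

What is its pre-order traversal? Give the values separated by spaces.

12 9 14 27 19 36 16 25 33

The last element of post-order is the root; it splits in-order into left and right subtrees.
Root 12: left subtree has 1 node {9}, right has 7 {19, 27, 16, 25, 36, 14, 33}.
  Root 14: left subtree has 5 nodes {19, 27, 16, 25, 36}, right has 1 {33}.
    Root 27: left subtree has 1 node {19}, right has 3 {16, 25, 36}.
      Root 36: left subtree has 2 nodes {16, 25}, right has 0 { }.
        Root 16: left subtree has 0 nodes { }, right has 1 {25}.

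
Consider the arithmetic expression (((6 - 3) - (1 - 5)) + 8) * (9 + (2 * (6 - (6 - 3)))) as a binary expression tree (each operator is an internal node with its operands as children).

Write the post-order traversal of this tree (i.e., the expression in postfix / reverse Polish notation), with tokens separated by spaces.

Post-order on an expression tree gives postfix notation: for each operator, emit left operand, right operand, then the operator.

6 3 - 1 5 - - 8 + 9 2 6 6 3 - - * + *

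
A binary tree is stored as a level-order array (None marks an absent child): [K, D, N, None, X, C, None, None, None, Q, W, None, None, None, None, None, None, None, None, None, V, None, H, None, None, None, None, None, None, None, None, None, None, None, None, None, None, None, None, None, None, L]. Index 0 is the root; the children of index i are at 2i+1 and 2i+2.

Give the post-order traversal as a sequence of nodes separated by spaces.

Post-order visits the left subtree, then the right subtree, then the node.
At K: go left to D.
  At D: no left child.
  At D: go right to X.
    At X: go left to Q.
      At Q: no left child.
      At Q: go right to V.
        At V: go left to L.
          L is a leaf — visit L.
        At V: no right child.
        Visit V.
      Visit Q.
    At X: go right to W.
      At W: no left child.
      At W: go right to H.
        H is a leaf — visit H.
      Visit W.
    Visit X.
  Visit D.
At K: go right to N.
  At N: go left to C.
    C is a leaf — visit C.
  At N: no right child.
  Visit N.
Visit K.

L V Q H W X D C N K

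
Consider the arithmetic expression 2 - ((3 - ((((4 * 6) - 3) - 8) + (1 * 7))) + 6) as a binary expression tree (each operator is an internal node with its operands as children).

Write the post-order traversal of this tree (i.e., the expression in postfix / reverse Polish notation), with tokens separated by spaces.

Post-order on an expression tree gives postfix notation: for each operator, emit left operand, right operand, then the operator.

2 3 4 6 * 3 - 8 - 1 7 * + - 6 + -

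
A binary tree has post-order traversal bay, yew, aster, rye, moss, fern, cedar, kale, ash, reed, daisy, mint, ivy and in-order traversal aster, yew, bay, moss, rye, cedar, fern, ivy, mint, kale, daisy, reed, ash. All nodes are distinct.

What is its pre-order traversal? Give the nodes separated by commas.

The last element of post-order is the root; it splits in-order into left and right subtrees.
Root ivy: left subtree has 7 nodes {aster, yew, bay, moss, rye, cedar, fern}, right has 5 {mint, kale, daisy, reed, ash}.
  Root cedar: left subtree has 5 nodes {aster, yew, bay, moss, rye}, right has 1 {fern}.
    Root moss: left subtree has 3 nodes {aster, yew, bay}, right has 1 {rye}.
      Root aster: left subtree has 0 nodes { }, right has 2 {yew, bay}.
        Root yew: left subtree has 0 nodes { }, right has 1 {bay}.
  Root mint: left subtree has 0 nodes { }, right has 4 {kale, daisy, reed, ash}.
    Root daisy: left subtree has 1 node {kale}, right has 2 {reed, ash}.
      Root reed: left subtree has 0 nodes { }, right has 1 {ash}.

ivy, cedar, moss, aster, yew, bay, rye, fern, mint, daisy, kale, reed, ash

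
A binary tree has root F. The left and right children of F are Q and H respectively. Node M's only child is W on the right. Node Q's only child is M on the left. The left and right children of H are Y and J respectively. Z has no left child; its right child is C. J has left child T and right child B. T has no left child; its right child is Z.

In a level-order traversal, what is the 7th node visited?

Level-order visits nodes level by level from the root, left to right within each level.
Level 0: F
Level 1: Q, H
Level 2: M, Y, J
Level 3: W, T, B
Level 4: Z
Level 5: C
Full level-order sequence: F, Q, H, M, Y, J, W, T, B, Z, C.

W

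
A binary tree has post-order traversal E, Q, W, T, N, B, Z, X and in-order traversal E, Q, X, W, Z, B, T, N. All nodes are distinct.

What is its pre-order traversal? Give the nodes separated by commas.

The last element of post-order is the root; it splits in-order into left and right subtrees.
Root X: left subtree has 2 nodes {E, Q}, right has 5 {W, Z, B, T, N}.
  Root Q: left subtree has 1 node {E}, right has 0 { }.
  Root Z: left subtree has 1 node {W}, right has 3 {B, T, N}.
    Root B: left subtree has 0 nodes { }, right has 2 {T, N}.
      Root N: left subtree has 1 node {T}, right has 0 { }.

X, Q, E, Z, W, B, N, T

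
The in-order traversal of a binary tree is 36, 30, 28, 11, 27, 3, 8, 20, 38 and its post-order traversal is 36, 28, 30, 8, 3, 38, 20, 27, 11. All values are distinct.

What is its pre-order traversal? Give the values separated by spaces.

The last element of post-order is the root; it splits in-order into left and right subtrees.
Root 11: left subtree has 3 nodes {36, 30, 28}, right has 5 {27, 3, 8, 20, 38}.
  Root 30: left subtree has 1 node {36}, right has 1 {28}.
  Root 27: left subtree has 0 nodes { }, right has 4 {3, 8, 20, 38}.
    Root 20: left subtree has 2 nodes {3, 8}, right has 1 {38}.
      Root 3: left subtree has 0 nodes { }, right has 1 {8}.

11 30 36 28 27 20 3 8 38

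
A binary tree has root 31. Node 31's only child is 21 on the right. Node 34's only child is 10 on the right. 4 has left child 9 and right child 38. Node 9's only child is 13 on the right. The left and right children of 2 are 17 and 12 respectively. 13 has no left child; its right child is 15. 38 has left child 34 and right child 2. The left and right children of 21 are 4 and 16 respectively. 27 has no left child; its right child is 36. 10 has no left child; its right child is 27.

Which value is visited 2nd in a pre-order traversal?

Pre-order visits the node, then its left subtree, then its right subtree.
Visit 31.
At 31: no left child.
At 31: go right to 21.
  Visit 21.
  At 21: go left to 4.
    Visit 4.
    At 4: go left to 9.
      Visit 9.
      At 9: no left child.
      At 9: go right to 13.
        Visit 13.
        At 13: no left child.
        At 13: go right to 15.
          15 is a leaf — visit 15.
    At 4: go right to 38.
      Visit 38.
      At 38: go left to 34.
        Visit 34.
        At 34: no left child.
        At 34: go right to 10.
          Visit 10.
          At 10: no left child.
          At 10: go right to 27.
            Visit 27.
            At 27: no left child.
            At 27: go right to 36.
              36 is a leaf — visit 36.
      At 38: go right to 2.
        Visit 2.
        At 2: go left to 17.
          17 is a leaf — visit 17.
        At 2: go right to 12.
          12 is a leaf — visit 12.
  At 21: go right to 16.
    16 is a leaf — visit 16.
Full pre-order sequence: 31, 21, 4, 9, 13, 15, 38, 34, 10, 27, 36, 2, 17, 12, 16.

21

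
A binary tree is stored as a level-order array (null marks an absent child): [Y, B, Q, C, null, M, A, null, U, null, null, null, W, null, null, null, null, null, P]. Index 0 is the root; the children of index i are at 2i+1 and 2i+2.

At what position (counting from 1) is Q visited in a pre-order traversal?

Pre-order visits the node, then its left subtree, then its right subtree.
Visit Y.
At Y: go left to B.
  Visit B.
  At B: go left to C.
    Visit C.
    At C: no left child.
    At C: go right to U.
      Visit U.
      At U: no left child.
      At U: go right to P.
        P is a leaf — visit P.
  At B: no right child.
At Y: go right to Q.
  Visit Q.
  At Q: go left to M.
    Visit M.
    At M: no left child.
    At M: go right to W.
      W is a leaf — visit W.
  At Q: go right to A.
    A is a leaf — visit A.
Full pre-order sequence: Y, B, C, U, P, Q, M, W, A.

6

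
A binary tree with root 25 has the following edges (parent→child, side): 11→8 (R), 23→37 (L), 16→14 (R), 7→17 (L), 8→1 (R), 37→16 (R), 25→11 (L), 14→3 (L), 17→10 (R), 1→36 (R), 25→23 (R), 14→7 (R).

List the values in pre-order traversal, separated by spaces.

25 11 8 1 36 23 37 16 14 3 7 17 10

Pre-order visits the node, then its left subtree, then its right subtree.
Visit 25.
At 25: go left to 11.
  Visit 11.
  At 11: no left child.
  At 11: go right to 8.
    Visit 8.
    At 8: no left child.
    At 8: go right to 1.
      Visit 1.
      At 1: no left child.
      At 1: go right to 36.
        36 is a leaf — visit 36.
At 25: go right to 23.
  Visit 23.
  At 23: go left to 37.
    Visit 37.
    At 37: no left child.
    At 37: go right to 16.
      Visit 16.
      At 16: no left child.
      At 16: go right to 14.
        Visit 14.
        At 14: go left to 3.
          3 is a leaf — visit 3.
        At 14: go right to 7.
          Visit 7.
          At 7: go left to 17.
            Visit 17.
            At 17: no left child.
            At 17: go right to 10.
              10 is a leaf — visit 10.
          At 7: no right child.
  At 23: no right child.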